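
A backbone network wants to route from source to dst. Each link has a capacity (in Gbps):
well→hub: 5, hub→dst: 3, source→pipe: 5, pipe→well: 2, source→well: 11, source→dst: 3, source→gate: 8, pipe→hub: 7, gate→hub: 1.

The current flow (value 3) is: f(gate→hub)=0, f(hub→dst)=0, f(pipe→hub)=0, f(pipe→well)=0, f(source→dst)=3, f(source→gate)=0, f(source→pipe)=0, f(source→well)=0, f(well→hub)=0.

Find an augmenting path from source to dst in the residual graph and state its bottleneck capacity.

source→pipe→hub→dst, bottleneck 3

Residual along source→pipe→hub→dst: source→pipe: 5, pipe→hub: 7, hub→dst: 3.
Bottleneck = min = 3.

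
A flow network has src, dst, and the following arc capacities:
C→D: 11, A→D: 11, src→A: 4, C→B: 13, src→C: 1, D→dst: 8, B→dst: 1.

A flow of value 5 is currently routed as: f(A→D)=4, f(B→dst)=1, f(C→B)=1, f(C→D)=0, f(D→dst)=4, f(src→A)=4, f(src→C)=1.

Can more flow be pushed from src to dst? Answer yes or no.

No

Residual reachable from src: {src}; dst is not reachable.
Saturated cut: src→C, src→A with total capacity 5 = current flow value. Flow is maximum.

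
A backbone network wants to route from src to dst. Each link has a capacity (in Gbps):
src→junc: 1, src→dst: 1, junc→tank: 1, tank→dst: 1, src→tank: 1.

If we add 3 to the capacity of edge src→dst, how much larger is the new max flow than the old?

3

Original max flow = 2.
After raising cap(src→dst), augmenting paths through that edge carry 3 more units.
New max flow = 5. Increase = 3.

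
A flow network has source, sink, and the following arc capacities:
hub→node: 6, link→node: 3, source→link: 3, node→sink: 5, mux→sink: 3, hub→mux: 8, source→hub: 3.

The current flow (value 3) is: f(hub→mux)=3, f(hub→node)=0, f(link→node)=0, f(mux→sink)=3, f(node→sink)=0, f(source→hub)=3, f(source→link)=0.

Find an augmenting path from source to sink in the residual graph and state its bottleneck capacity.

Residual along source→link→node→sink: source→link: 3, link→node: 3, node→sink: 5.
Bottleneck = min = 3.

source→link→node→sink, bottleneck 3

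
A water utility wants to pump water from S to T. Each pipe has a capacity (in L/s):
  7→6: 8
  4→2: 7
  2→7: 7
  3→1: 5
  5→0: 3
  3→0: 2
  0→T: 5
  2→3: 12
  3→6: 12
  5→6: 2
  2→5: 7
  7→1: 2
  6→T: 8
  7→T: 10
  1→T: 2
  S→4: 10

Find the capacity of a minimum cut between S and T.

7

Max flow = 7 (via 1 augmenting path).
In the residual at optimum, the set reachable from S is {4, S}.
Cut edges: 4→2 (cap 7). Sum = 7.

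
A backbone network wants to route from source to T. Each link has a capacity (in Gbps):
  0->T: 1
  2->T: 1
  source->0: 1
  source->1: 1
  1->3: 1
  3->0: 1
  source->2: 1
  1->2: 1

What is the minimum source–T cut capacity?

2

Max flow = 2 (via 2 augmenting paths).
In the residual at optimum, the set reachable from source is {0, 1, 2, 3, source}.
Cut edges: 2->T (cap 1), 0->T (cap 1). Sum = 2.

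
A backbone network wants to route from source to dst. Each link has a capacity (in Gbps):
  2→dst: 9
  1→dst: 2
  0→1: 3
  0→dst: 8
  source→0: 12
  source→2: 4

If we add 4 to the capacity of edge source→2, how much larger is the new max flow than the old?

Original max flow = 14.
After raising cap(source→2), augmenting paths through that edge carry 4 more units.
New max flow = 18. Increase = 4.

4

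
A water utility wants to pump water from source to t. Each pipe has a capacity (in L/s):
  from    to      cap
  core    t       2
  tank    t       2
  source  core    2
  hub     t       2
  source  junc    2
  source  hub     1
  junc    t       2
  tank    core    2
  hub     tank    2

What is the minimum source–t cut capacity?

5

Max flow = 5 (via 3 augmenting paths).
In the residual at optimum, the set reachable from source is {source}.
Cut edges: source->junc (cap 2), source->hub (cap 1), source->core (cap 2). Sum = 5.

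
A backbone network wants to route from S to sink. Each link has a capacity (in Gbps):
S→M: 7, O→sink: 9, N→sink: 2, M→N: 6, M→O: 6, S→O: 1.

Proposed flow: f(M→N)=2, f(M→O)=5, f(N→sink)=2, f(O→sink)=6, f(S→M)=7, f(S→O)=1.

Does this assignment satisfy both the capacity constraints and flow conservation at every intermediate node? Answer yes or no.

Yes

Every edge has 0 ≤ f(e) ≤ cap(e).
At each intermediate node, inflow equals outflow.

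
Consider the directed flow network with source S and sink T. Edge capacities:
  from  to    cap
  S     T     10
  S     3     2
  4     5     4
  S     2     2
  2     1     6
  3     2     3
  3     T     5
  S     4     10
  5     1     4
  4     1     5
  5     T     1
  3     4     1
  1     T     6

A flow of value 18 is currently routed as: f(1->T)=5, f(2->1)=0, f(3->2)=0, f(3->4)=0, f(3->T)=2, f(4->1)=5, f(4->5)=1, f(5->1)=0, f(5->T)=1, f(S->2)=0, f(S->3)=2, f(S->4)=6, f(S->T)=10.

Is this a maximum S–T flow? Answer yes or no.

Residual path S->2->1->T has bottleneck 1 > 0.
Pushing 1 along it raises the flow to 19, so the given flow is not maximum.

No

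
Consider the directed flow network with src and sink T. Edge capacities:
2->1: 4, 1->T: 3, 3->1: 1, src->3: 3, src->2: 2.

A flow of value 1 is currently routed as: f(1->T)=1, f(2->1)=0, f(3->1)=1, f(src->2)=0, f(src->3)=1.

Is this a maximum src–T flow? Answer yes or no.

No

Residual path src->2->1->T has bottleneck 2 > 0.
Pushing 2 along it raises the flow to 3, so the given flow is not maximum.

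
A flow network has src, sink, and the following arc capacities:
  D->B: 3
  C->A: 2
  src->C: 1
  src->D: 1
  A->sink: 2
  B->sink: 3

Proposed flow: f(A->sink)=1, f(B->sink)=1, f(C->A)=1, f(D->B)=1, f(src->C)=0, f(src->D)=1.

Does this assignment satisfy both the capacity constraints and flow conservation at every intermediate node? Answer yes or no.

No

Conservation fails at C: inflow 0 ≠ outflow 1.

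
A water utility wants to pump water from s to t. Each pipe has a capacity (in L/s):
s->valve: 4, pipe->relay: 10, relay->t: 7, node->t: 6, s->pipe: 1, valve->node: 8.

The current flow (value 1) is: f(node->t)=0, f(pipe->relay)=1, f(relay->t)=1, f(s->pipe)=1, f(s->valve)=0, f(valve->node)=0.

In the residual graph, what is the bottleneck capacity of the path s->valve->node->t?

4

Residual capacities along the path: s->valve: 4, valve->node: 8, node->t: 6.
Minimum is 4.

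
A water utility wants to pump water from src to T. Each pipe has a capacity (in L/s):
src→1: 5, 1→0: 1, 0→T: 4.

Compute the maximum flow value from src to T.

1

Augment src→1→0→T: bottleneck 1. Total 1.
No augmenting path remains in the residual graph.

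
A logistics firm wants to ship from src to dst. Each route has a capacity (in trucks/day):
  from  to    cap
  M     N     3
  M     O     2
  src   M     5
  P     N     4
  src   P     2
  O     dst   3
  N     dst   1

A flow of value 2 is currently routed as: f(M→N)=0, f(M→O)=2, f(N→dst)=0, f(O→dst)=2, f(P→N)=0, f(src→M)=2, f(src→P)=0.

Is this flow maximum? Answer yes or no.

No

Residual path src→M→N→dst has bottleneck 1 > 0.
Pushing 1 along it raises the flow to 3, so the given flow is not maximum.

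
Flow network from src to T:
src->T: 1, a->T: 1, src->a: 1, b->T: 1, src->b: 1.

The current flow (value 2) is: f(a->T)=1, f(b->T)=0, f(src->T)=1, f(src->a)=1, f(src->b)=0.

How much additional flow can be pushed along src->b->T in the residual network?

Residual capacities along the path: src->b: 1, b->T: 1.
Minimum is 1.

1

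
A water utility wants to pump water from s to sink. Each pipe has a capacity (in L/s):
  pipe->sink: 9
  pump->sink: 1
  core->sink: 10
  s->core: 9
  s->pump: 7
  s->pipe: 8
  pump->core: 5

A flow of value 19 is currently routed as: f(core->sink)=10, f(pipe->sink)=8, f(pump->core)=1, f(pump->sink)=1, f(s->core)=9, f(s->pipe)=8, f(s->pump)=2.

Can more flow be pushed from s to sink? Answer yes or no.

No

Residual reachable from s: {core, pump, s}; sink is not reachable.
Saturated cut: s->pipe, pump->sink, core->sink with total capacity 19 = current flow value. Flow is maximum.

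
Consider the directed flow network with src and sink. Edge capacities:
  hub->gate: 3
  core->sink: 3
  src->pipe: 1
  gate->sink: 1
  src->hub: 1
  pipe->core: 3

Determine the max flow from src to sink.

Augment src->pipe->core->sink: bottleneck 1. Total 1.
Augment src->hub->gate->sink: bottleneck 1. Total 2.
No augmenting path remains in the residual graph.

2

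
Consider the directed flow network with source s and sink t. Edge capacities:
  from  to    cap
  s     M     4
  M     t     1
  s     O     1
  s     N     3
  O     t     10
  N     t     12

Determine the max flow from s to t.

5

Augment s->O->t: bottleneck 1. Total 1.
Augment s->N->t: bottleneck 3. Total 4.
Augment s->M->t: bottleneck 1. Total 5.
No augmenting path remains in the residual graph.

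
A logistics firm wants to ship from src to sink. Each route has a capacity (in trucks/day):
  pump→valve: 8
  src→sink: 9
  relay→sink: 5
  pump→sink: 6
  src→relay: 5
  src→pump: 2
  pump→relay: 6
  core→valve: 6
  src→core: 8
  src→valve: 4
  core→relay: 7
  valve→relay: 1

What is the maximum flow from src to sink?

Augment src→sink: bottleneck 9. Total 9.
Augment src→pump→sink: bottleneck 2. Total 11.
Augment src→relay→sink: bottleneck 5. Total 16.
No augmenting path remains in the residual graph.

16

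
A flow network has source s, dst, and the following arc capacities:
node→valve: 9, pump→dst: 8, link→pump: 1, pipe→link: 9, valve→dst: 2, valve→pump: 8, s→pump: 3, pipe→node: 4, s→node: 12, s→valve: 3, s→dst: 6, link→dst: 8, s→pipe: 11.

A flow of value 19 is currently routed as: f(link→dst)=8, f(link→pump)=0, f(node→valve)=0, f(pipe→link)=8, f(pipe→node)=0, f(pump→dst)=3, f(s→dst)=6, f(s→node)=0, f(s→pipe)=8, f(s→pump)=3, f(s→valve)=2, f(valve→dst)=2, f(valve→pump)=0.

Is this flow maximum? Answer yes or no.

No

Residual path s→valve→pump→dst has bottleneck 1 > 0.
Pushing 1 along it raises the flow to 20, so the given flow is not maximum.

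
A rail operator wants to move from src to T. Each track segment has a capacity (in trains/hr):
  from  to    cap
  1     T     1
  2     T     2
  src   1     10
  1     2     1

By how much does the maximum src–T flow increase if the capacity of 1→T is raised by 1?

1

Original max flow = 2.
After raising cap(1→T), augmenting paths through that edge carry 1 more unit.
New max flow = 3. Increase = 1.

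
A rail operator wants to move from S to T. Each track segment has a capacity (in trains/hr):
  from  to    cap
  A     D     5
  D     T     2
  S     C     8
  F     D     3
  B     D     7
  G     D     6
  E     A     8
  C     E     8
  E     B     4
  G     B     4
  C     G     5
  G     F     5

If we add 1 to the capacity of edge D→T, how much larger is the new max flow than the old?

1

Original max flow = 2.
After raising cap(D→T), augmenting paths through that edge carry 1 more unit.
New max flow = 3. Increase = 1.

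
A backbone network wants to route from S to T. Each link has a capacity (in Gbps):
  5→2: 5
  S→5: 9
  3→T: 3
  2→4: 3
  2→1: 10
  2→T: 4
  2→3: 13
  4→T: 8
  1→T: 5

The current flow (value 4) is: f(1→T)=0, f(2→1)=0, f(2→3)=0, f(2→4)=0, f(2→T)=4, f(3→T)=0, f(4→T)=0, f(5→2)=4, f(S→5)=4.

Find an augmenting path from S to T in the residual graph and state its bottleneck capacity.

Residual along S→5→2→3→T: S→5: 5, 5→2: 1, 2→3: 13, 3→T: 3.
Bottleneck = min = 1.

S→5→2→3→T, bottleneck 1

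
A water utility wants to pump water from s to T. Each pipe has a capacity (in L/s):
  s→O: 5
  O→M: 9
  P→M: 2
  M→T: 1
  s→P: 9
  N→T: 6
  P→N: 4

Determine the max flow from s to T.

Augment s→O→M→T: bottleneck 1. Total 1.
Augment s→P→N→T: bottleneck 4. Total 5.
No augmenting path remains in the residual graph.

5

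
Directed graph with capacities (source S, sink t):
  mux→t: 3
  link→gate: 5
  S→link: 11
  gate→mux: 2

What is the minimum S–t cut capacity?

Max flow = 2 (via 1 augmenting path).
In the residual at optimum, the set reachable from S is {S, gate, link}.
Cut edges: gate→mux (cap 2). Sum = 2.

2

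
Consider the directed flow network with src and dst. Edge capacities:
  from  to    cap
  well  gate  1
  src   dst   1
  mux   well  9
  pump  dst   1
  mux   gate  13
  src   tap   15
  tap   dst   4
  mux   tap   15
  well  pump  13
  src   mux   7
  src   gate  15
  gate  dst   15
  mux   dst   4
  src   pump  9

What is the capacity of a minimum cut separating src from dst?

25

Max flow = 25 (via 5 augmenting paths).
In the residual at optimum, the set reachable from src is {gate, mux, pump, src, tap, well}.
Cut edges: src→dst (cap 1), mux→dst (cap 4), pump→dst (cap 1), tap→dst (cap 4), gate→dst (cap 15). Sum = 25.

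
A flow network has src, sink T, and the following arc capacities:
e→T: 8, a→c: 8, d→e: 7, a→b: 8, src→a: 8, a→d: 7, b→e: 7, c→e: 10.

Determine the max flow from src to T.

Augment src→a→b→e→T: bottleneck 7. Total 7.
Augment src→a→d→e→T: bottleneck 1. Total 8.
No augmenting path remains in the residual graph.

8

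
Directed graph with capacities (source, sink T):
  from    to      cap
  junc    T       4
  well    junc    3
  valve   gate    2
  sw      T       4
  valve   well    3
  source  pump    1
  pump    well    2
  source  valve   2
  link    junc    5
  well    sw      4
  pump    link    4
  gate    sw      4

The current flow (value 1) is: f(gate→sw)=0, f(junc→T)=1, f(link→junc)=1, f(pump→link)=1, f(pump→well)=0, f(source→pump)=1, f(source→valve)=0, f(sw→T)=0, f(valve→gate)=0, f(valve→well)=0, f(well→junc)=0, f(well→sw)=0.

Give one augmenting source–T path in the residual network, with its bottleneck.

Residual along source→valve→well→junc→T: source→valve: 2, valve→well: 3, well→junc: 3, junc→T: 3.
Bottleneck = min = 2.

source→valve→well→junc→T, bottleneck 2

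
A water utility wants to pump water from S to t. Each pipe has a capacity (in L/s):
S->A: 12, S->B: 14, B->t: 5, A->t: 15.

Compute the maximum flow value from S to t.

17

Augment S->B->t: bottleneck 5. Total 5.
Augment S->A->t: bottleneck 12. Total 17.
No augmenting path remains in the residual graph.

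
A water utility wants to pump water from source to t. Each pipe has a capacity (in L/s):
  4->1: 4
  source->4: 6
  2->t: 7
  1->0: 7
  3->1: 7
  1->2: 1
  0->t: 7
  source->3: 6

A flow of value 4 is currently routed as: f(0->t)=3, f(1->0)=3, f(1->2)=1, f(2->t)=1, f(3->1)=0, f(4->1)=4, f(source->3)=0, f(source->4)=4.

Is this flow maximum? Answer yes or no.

No

Residual path source->3->1->0->t has bottleneck 4 > 0.
Pushing 4 along it raises the flow to 8, so the given flow is not maximum.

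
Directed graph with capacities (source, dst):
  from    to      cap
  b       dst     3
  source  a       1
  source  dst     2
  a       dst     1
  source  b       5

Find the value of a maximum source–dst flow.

6

Augment source→dst: bottleneck 2. Total 2.
Augment source→a→dst: bottleneck 1. Total 3.
Augment source→b→dst: bottleneck 3. Total 6.
No augmenting path remains in the residual graph.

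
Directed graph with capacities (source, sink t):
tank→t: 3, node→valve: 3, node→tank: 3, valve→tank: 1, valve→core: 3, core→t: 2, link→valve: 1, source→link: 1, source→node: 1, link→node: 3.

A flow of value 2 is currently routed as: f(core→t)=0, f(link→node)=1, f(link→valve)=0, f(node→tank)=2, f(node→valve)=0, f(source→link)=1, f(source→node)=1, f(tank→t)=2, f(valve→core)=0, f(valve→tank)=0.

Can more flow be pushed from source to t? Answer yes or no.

Residual reachable from source: {source}; t is not reachable.
Saturated cut: source→link, source→node with total capacity 2 = current flow value. Flow is maximum.

No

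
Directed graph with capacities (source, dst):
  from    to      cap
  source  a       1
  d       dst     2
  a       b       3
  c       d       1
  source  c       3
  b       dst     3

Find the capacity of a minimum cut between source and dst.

2

Max flow = 2 (via 2 augmenting paths).
In the residual at optimum, the set reachable from source is {c, source}.
Cut edges: c->d (cap 1), source->a (cap 1). Sum = 2.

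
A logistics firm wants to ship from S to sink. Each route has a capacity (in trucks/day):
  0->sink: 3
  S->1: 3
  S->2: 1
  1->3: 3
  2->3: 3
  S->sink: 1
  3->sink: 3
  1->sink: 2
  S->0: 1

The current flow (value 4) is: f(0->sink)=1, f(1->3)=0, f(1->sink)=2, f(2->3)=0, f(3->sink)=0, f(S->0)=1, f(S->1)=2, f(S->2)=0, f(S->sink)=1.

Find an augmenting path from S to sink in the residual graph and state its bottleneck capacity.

S->1->3->sink, bottleneck 1

Residual along S->1->3->sink: S->1: 1, 1->3: 3, 3->sink: 3.
Bottleneck = min = 1.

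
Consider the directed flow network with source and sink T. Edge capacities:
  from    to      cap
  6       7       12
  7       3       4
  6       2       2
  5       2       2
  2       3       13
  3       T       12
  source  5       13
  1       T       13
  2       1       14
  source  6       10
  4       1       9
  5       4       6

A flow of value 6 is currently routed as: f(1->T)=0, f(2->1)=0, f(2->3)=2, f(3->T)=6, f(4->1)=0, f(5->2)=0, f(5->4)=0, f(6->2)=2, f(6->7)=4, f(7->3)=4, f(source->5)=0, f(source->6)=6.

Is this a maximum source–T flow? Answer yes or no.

No

Residual path source->5->2->3->T has bottleneck 2 > 0.
Pushing 2 along it raises the flow to 8, so the given flow is not maximum.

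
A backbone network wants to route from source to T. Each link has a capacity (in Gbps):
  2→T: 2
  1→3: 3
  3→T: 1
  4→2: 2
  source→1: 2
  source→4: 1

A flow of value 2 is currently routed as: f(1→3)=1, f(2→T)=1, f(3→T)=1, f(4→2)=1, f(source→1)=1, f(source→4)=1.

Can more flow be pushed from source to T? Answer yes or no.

Residual reachable from source: {1, 3, source}; T is not reachable.
Saturated cut: source→4, 3→T with total capacity 2 = current flow value. Flow is maximum.

No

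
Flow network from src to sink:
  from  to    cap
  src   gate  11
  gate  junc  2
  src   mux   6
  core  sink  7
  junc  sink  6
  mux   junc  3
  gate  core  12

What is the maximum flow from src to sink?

12

Augment src->gate->core->sink: bottleneck 7. Total 7.
Augment src->gate->junc->sink: bottleneck 2. Total 9.
Augment src->mux->junc->sink: bottleneck 3. Total 12.
No augmenting path remains in the residual graph.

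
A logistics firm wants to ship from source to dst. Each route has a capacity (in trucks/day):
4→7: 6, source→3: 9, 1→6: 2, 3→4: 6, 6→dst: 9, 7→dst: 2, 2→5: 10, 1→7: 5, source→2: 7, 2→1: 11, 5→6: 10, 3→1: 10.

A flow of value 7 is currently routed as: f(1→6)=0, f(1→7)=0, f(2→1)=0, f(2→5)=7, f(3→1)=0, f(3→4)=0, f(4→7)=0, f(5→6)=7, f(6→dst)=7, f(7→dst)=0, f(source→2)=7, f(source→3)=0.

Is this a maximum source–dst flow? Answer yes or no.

No

Residual path source→3→1→6→dst has bottleneck 2 > 0.
Pushing 2 along it raises the flow to 9, so the given flow is not maximum.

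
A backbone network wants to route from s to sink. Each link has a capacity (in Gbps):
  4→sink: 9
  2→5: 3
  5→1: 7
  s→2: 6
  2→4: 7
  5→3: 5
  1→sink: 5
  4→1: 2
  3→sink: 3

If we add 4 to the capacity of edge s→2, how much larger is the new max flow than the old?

Original max flow = 6.
After raising cap(s→2), augmenting paths through that edge carry 4 more units.
New max flow = 10. Increase = 4.

4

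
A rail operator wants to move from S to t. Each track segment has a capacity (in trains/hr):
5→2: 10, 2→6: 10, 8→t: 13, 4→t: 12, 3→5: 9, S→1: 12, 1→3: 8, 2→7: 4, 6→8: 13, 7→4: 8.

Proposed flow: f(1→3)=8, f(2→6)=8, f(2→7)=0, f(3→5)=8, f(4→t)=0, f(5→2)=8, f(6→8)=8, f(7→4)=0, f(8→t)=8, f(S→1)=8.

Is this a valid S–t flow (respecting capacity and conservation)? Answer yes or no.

Yes

Every edge has 0 ≤ f(e) ≤ cap(e).
At each intermediate node, inflow equals outflow.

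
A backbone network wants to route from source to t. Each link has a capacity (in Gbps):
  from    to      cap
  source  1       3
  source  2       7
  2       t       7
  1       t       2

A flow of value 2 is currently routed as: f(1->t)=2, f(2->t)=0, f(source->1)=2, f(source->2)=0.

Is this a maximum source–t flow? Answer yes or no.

No

Residual path source->2->t has bottleneck 7 > 0.
Pushing 7 along it raises the flow to 9, so the given flow is not maximum.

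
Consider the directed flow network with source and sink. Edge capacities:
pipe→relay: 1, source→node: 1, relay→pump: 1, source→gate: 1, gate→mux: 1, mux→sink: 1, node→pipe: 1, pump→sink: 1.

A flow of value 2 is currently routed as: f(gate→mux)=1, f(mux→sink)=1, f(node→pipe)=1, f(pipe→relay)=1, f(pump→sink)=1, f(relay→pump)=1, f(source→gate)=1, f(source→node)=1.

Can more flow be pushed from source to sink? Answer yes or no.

Residual reachable from source: {source}; sink is not reachable.
Saturated cut: source→gate, source→node with total capacity 2 = current flow value. Flow is maximum.

No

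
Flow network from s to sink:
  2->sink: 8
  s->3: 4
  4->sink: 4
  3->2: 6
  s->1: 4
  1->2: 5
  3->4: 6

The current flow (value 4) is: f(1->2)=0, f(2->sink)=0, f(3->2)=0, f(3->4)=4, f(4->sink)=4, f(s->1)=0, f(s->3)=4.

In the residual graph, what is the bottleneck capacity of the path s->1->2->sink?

4

Residual capacities along the path: s->1: 4, 1->2: 5, 2->sink: 8.
Minimum is 4.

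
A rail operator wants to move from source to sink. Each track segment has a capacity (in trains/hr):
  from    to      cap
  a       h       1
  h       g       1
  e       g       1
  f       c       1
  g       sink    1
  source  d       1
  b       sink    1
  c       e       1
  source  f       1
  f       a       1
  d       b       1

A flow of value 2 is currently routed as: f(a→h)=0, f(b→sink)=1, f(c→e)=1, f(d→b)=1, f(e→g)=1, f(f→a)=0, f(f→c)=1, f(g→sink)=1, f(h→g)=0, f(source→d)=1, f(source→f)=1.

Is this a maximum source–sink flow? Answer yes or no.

Yes

Residual reachable from source: {source}; sink is not reachable.
Saturated cut: source→f, source→d with total capacity 2 = current flow value. Flow is maximum.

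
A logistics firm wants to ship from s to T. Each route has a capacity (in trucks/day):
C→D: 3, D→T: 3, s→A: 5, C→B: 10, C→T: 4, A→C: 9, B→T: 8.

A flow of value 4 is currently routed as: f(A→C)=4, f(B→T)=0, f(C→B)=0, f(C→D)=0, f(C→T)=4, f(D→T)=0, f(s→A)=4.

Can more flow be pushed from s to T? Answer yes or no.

Residual path s→A→C→B→T has bottleneck 1 > 0.
Pushing 1 along it raises the flow to 5, so the given flow is not maximum.

Yes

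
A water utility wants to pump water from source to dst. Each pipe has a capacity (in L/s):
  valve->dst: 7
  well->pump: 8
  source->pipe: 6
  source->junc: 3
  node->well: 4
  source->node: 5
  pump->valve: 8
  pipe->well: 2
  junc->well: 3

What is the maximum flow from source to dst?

7

Augment source->junc->well->pump->valve->dst: bottleneck 3. Total 3.
Augment source->node->well->pump->valve->dst: bottleneck 4. Total 7.
No augmenting path remains in the residual graph.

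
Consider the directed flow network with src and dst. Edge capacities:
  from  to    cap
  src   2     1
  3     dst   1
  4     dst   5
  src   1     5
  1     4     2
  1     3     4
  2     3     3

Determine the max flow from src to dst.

Augment src->2->3->dst: bottleneck 1. Total 1.
Augment src->1->4->dst: bottleneck 2. Total 3.
No augmenting path remains in the residual graph.

3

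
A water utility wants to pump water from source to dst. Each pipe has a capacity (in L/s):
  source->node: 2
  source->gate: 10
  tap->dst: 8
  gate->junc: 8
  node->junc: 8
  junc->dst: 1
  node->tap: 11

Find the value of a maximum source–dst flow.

3

Augment source->gate->junc->dst: bottleneck 1. Total 1.
Augment source->node->tap->dst: bottleneck 2. Total 3.
No augmenting path remains in the residual graph.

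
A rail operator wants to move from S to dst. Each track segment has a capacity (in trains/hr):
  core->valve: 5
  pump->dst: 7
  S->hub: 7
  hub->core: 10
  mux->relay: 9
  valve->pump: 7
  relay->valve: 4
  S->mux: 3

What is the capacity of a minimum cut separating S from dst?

Max flow = 7 (via 2 augmenting paths).
In the residual at optimum, the set reachable from S is {S, core, hub, mux, relay, valve}.
Cut edges: valve->pump (cap 7). Sum = 7.

7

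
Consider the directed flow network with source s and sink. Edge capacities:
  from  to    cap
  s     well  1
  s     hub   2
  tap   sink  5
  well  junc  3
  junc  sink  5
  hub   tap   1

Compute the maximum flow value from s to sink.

2

Augment s->hub->tap->sink: bottleneck 1. Total 1.
Augment s->well->junc->sink: bottleneck 1. Total 2.
No augmenting path remains in the residual graph.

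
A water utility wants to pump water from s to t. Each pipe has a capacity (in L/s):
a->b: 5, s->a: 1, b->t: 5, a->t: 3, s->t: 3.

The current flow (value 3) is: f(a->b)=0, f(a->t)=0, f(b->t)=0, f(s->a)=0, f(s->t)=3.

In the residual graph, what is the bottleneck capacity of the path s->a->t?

1

Residual capacities along the path: s->a: 1, a->t: 3.
Minimum is 1.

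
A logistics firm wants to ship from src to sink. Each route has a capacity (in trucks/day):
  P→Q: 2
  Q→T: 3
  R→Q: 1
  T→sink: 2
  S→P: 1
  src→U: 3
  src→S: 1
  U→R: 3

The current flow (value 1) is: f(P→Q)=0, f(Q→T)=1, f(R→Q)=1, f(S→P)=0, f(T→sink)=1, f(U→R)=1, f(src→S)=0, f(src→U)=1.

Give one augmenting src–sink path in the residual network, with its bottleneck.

Residual along src→S→P→Q→T→sink: src→S: 1, S→P: 1, P→Q: 2, Q→T: 2, T→sink: 1.
Bottleneck = min = 1.

src→S→P→Q→T→sink, bottleneck 1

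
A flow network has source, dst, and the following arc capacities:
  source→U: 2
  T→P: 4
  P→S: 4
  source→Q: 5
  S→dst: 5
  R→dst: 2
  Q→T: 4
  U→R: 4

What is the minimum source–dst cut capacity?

Max flow = 6 (via 2 augmenting paths).
In the residual at optimum, the set reachable from source is {Q, source}.
Cut edges: Q→T (cap 4), source→U (cap 2). Sum = 6.

6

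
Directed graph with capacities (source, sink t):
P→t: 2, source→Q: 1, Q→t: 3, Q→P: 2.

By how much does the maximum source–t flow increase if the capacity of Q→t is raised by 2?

Original max flow = 1.
Edge Q→t does not cross the min cut (source side {source}), so extra capacity there cannot help.
New max flow = 1. Increase = 0.

0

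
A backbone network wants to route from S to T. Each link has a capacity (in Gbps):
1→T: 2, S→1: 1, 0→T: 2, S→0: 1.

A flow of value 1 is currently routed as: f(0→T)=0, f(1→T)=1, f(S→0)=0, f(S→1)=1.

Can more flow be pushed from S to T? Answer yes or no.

Yes

Residual path S→0→T has bottleneck 1 > 0.
Pushing 1 along it raises the flow to 2, so the given flow is not maximum.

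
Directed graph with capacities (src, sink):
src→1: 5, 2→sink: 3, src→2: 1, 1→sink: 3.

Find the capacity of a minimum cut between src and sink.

4

Max flow = 4 (via 2 augmenting paths).
In the residual at optimum, the set reachable from src is {1, src}.
Cut edges: src→2 (cap 1), 1→sink (cap 3). Sum = 4.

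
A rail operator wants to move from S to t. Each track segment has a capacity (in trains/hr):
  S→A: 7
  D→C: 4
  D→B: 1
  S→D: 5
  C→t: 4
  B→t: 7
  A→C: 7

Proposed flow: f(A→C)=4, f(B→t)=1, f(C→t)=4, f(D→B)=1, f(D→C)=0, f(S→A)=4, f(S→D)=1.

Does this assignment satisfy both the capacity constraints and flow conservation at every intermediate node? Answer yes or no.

Yes

Every edge has 0 ≤ f(e) ≤ cap(e).
At each intermediate node, inflow equals outflow.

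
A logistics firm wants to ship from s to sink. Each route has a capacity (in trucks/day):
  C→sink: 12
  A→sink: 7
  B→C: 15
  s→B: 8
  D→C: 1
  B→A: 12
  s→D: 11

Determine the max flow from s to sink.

9

Augment s→D→C→sink: bottleneck 1. Total 1.
Augment s→B→C→sink: bottleneck 8. Total 9.
No augmenting path remains in the residual graph.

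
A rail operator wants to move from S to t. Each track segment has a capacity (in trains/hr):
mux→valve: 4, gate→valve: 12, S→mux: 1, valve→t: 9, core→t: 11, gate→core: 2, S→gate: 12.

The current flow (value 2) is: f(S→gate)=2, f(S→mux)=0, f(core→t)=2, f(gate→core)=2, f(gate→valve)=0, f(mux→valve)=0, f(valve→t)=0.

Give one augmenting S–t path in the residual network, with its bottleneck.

Residual along S→gate→valve→t: S→gate: 10, gate→valve: 12, valve→t: 9.
Bottleneck = min = 9.

S→gate→valve→t, bottleneck 9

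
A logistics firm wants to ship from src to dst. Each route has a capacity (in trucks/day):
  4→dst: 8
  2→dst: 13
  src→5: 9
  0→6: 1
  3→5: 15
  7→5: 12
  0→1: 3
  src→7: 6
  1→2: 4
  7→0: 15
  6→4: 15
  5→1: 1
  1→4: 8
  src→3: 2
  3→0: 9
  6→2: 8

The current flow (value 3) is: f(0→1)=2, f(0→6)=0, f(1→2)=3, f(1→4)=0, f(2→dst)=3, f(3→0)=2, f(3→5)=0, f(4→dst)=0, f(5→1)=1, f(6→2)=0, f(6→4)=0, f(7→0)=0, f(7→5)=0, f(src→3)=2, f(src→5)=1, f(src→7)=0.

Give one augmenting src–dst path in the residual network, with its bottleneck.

Residual along src→7→0→1→2→dst: src→7: 6, 7→0: 15, 0→1: 1, 1→2: 1, 2→dst: 10.
Bottleneck = min = 1.

src→7→0→1→2→dst, bottleneck 1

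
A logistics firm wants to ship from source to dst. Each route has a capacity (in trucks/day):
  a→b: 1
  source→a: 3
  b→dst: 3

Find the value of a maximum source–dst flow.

1

Augment source→a→b→dst: bottleneck 1. Total 1.
No augmenting path remains in the residual graph.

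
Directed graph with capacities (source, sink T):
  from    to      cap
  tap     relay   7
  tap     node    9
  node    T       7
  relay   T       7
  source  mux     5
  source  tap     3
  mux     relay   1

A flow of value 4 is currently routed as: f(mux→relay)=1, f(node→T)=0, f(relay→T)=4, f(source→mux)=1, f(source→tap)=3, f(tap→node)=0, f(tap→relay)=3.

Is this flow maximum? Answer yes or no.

Yes

Residual reachable from source: {mux, source}; T is not reachable.
Saturated cut: source→tap, mux→relay with total capacity 4 = current flow value. Flow is maximum.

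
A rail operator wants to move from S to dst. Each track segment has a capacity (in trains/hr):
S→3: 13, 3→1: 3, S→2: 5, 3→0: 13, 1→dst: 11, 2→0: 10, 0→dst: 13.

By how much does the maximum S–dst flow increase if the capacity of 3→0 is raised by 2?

0

Original max flow = 16.
Edge 3→0 does not cross the min cut (source side {0, 2, 3, S}), so extra capacity there cannot help.
New max flow = 16. Increase = 0.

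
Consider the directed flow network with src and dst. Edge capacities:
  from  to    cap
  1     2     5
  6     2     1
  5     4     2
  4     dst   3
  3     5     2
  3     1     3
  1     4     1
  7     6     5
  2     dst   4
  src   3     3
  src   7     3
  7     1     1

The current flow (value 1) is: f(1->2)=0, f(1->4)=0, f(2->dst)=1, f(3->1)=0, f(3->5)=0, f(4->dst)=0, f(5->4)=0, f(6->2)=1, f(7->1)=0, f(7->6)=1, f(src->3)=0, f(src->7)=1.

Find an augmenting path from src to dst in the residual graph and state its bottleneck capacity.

Residual along src->7->1->2->dst: src->7: 2, 7->1: 1, 1->2: 5, 2->dst: 3.
Bottleneck = min = 1.

src->7->1->2->dst, bottleneck 1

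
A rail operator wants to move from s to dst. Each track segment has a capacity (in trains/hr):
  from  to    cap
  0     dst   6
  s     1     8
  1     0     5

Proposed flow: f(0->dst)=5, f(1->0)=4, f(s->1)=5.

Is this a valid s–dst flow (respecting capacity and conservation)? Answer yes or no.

Conservation fails at 1: inflow 5 ≠ outflow 4.

No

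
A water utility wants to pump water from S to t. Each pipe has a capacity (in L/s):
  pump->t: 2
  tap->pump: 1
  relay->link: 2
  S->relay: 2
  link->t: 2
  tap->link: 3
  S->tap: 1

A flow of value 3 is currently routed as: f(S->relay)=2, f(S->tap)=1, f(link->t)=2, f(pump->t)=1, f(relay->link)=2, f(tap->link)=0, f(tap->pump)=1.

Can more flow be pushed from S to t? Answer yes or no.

Residual reachable from S: {S}; t is not reachable.
Saturated cut: S->relay, S->tap with total capacity 3 = current flow value. Flow is maximum.

No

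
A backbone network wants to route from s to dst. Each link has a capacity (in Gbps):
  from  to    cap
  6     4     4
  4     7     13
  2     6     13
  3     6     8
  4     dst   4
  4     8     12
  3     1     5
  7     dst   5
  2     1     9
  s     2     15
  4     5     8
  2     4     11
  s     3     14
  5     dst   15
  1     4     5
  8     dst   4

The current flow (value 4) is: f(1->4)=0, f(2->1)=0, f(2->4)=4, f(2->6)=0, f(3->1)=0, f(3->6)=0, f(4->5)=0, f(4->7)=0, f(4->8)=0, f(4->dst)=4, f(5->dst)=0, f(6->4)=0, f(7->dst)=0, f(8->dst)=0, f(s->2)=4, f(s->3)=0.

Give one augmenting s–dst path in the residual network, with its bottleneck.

Residual along s->2->4->7->dst: s->2: 11, 2->4: 7, 4->7: 13, 7->dst: 5.
Bottleneck = min = 5.

s->2->4->7->dst, bottleneck 5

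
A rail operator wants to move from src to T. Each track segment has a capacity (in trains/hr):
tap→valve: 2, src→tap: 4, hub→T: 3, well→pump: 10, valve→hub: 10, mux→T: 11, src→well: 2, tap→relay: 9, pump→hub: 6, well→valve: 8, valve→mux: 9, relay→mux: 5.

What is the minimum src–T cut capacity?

6

Max flow = 6 (via 4 augmenting paths).
In the residual at optimum, the set reachable from src is {src}.
Cut edges: src→well (cap 2), src→tap (cap 4). Sum = 6.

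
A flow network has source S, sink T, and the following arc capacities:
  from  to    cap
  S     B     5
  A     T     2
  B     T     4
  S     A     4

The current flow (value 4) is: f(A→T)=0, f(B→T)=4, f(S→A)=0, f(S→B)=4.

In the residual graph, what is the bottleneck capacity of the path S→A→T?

Residual capacities along the path: S→A: 4, A→T: 2.
Minimum is 2.

2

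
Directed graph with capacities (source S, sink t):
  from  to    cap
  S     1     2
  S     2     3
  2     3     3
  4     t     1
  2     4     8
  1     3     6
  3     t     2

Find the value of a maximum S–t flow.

3

Augment S->2->4->t: bottleneck 1. Total 1.
Augment S->2->3->t: bottleneck 2. Total 3.
No augmenting path remains in the residual graph.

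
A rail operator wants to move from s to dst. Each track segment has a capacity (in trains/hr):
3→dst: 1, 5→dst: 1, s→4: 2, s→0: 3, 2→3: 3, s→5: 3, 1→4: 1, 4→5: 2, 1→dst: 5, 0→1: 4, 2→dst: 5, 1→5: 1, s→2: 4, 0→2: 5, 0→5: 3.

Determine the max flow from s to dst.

Augment s→2→dst: bottleneck 4. Total 4.
Augment s→5→dst: bottleneck 1. Total 5.
Augment s→0→2→dst: bottleneck 1. Total 6.
Augment s→0→1→dst: bottleneck 2. Total 8.
No augmenting path remains in the residual graph.

8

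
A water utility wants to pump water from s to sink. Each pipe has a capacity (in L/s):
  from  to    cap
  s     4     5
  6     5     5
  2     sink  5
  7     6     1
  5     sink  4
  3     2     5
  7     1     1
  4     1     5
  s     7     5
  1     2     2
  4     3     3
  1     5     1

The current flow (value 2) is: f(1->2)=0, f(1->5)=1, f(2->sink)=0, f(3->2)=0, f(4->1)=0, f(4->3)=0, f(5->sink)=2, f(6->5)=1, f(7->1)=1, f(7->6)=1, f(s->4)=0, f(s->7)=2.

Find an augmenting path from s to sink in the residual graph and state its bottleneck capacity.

Residual along s->4->1->2->sink: s->4: 5, 4->1: 5, 1->2: 2, 2->sink: 5.
Bottleneck = min = 2.

s->4->1->2->sink, bottleneck 2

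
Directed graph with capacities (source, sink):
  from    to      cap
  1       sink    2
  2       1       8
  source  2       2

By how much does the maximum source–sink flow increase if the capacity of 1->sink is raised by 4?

0

Original max flow = 2.
Edge 1->sink does not cross the min cut (source side {source}), so extra capacity there cannot help.
New max flow = 2. Increase = 0.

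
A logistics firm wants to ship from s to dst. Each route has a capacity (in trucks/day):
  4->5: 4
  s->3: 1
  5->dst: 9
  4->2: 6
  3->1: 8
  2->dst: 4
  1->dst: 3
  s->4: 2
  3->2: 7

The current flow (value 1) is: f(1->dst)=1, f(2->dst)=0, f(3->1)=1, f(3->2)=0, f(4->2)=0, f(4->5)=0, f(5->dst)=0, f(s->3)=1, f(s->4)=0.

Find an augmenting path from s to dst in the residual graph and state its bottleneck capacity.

s->4->2->dst, bottleneck 2

Residual along s->4->2->dst: s->4: 2, 4->2: 6, 2->dst: 4.
Bottleneck = min = 2.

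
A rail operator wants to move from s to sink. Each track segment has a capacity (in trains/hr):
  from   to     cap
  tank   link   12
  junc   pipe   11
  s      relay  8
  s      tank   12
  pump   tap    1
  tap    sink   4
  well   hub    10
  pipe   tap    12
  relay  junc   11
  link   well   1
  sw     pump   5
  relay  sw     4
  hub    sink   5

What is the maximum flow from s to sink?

5

Augment s→relay→sw→pump→tap→sink: bottleneck 1. Total 1.
Augment s→relay→junc→pipe→tap→sink: bottleneck 3. Total 4.
Augment s→tank→link→well→hub→sink: bottleneck 1. Total 5.
No augmenting path remains in the residual graph.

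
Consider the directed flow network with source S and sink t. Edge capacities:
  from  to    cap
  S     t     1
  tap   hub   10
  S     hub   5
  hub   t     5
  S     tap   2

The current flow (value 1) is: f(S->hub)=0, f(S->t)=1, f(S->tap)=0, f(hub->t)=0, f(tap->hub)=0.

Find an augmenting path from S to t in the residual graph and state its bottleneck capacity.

S->hub->t, bottleneck 5

Residual along S->hub->t: S->hub: 5, hub->t: 5.
Bottleneck = min = 5.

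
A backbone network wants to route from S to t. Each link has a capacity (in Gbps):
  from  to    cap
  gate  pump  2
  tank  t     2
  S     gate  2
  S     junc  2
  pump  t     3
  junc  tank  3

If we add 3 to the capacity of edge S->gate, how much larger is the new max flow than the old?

Original max flow = 4.
Even with extra capacity on S->gate, another cut of capacity 4 remains binding.
New max flow = 4. Increase = 0.

0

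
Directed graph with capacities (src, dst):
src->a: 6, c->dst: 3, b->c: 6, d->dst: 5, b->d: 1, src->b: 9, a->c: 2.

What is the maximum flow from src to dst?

4

Augment src->a->c->dst: bottleneck 2. Total 2.
Augment src->b->c->dst: bottleneck 1. Total 3.
Augment src->b->d->dst: bottleneck 1. Total 4.
No augmenting path remains in the residual graph.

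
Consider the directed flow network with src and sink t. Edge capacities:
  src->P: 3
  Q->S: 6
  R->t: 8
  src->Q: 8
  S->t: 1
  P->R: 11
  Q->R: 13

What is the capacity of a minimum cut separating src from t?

9

Max flow = 9 (via 3 augmenting paths).
In the residual at optimum, the set reachable from src is {P, Q, R, S, src}.
Cut edges: S->t (cap 1), R->t (cap 8). Sum = 9.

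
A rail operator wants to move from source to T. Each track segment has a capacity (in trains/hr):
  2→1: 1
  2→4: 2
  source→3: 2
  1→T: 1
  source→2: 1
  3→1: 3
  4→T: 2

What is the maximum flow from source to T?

2

Augment source→3→1→T: bottleneck 1. Total 1.
Augment source→2→4→T: bottleneck 1. Total 2.
No augmenting path remains in the residual graph.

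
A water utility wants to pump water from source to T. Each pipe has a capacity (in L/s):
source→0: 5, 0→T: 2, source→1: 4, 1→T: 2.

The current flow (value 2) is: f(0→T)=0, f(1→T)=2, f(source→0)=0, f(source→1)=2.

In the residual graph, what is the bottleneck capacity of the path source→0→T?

2

Residual capacities along the path: source→0: 5, 0→T: 2.
Minimum is 2.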